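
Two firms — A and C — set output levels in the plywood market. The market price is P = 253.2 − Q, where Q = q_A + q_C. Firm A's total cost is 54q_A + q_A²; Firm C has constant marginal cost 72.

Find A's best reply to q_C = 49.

Firm A's profit: π = q_A(253.2 − (q_A + q_C)) − 54q_A − q_A².
∂π/∂q_A = 199.2 − 4q_A − q_C = 0, so q_A = 49.8 − 0.25q_C.
At q_C = 49: q_A = 49.8 − 0.25·49 = 37.55.

37.55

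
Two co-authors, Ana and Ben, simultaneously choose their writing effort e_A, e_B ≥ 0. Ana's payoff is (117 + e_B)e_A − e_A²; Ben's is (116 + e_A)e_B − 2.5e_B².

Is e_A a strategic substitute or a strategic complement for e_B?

strategic complements

Expanding Ana's payoff: 117e_A + e_Be_A − e_A².
∂π/∂e_A = 117 + e_B − 2e_A = 0, so e_A = 58.5 + 0.5e_B.
The best-response slope de_A/de_B = 0.5 > 0: the reaction function is upward-sloping, so the choices are strategic complements.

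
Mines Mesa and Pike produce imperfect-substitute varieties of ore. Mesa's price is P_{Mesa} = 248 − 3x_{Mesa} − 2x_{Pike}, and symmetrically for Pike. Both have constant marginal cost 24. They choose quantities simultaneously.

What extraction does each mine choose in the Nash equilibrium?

Mine Mesa's profit: π = x_{Mesa}(248 − 3x_{Mesa} − 2x_{Pike}) − 24x_{Mesa}.
∂π/∂x_{Mesa} = 224 − 6x_{Mesa} − 2x_{Pike} = 0 ⇒ x_{Mesa} = 112/3 − (1/3)x_{Pike}.
By symmetry x_{Pike} = x_{Mesa}; substituting into the reaction function, (4/3)x_{Mesa} = 112/3 and x_{Mesa} = 28.

28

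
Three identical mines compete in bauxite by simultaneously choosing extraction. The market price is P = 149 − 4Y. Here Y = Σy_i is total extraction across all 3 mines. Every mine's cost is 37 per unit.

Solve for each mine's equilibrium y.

A representative mine's profit is π_i = y_i(149 − 4Y) − 37y_i, with Y = y_i + Σ_{j≠i} y_j.
First-order condition: 112 − 8y_i − 4Σ_{j≠i} y_j = 0.
With identical mines, set every y_j = y: then 112 − 8y − 8y = 0, i.e. y = 112/16 = 7.

7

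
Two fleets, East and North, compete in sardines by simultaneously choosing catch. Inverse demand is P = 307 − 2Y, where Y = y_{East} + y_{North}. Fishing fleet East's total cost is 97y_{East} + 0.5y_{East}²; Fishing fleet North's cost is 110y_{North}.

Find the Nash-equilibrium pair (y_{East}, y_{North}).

Fishing fleet East's profit: π = y_{East}(307 − 2(y_{East} + y_{North})) − 97y_{East} − 0.5y_{East}².
∂π/∂y_{East} = 210 − 5y_{East} − 2y_{North} = 0, so y_{East} = 42 − 0.4y_{North}.
For North: ∂π/∂y_{North} = 197 − 4y_{North} − 2y_{East} = 0 ⇒ y_{North} = 49.25 − 0.5y_{East}.
Solving the two reaction functions simultaneously: (1 − (−0.4)(−0.5))y_{East} = 42 − 0.4·49.25, so 0.8y_{East} = 22.3 and y_{East} = 27.875.
Then y_{North} = 49.25 − 0.5·27.875 = 35.3125.

27.875, 35.3125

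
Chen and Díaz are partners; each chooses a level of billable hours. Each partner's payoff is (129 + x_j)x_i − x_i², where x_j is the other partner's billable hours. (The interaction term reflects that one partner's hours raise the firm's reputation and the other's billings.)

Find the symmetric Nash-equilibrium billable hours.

Chen's payoff is (129 + x_D)x_C − x_C².
∂π/∂x_C = 129 + x_D − 2x_C = 0, so x_C = 64.5 + 0.5x_D.
The game is symmetric, so in equilibrium x_D = x_C: the reaction function gives 0.5x_C = 64.5, hence x_C = 129.

129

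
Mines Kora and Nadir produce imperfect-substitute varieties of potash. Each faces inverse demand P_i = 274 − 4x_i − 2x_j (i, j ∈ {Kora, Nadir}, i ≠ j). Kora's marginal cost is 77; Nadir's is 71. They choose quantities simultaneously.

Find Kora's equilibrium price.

Mine Kora's profit: π = x_{Kora}(274 − 4x_{Kora} − 2x_{Nadir}) − 77x_{Kora}.
∂π/∂x_{Kora} = 197 − 8x_{Kora} − 2x_{Nadir} = 0 ⇒ x_{Kora} = 24.625 − 0.25x_{Nadir}.
Similarly x_{Nadir} = 25.375 − 0.25x_{Kora}.
Solving the two reaction functions simultaneously: (1 − (−0.25)(−0.25))x_{Kora} = 24.625 − 0.25·25.375, so 0.9375x_{Kora} = 585/32 and x_{Kora} = 19.5.
Then x_{Nadir} = 25.375 − 0.25·19.5 = 20.5.
P_{Kora} = 274 − 4·19.5 − 2·20.5 = 155.

155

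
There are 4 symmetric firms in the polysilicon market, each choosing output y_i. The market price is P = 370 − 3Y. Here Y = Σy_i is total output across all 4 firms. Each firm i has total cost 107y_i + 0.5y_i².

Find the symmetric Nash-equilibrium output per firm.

16.4375

A representative firm's profit is π_i = y_i(370 − 3Y) − 107y_i − 0.5y_i², with Y = y_i + Σ_{j≠i} y_j.
First-order condition: 263 − 7y_i − 3Σ_{j≠i} y_j = 0.
In a symmetric equilibrium every firm chooses the same y, so Σ_{j≠i} y_j = 3y. The condition becomes 263 − 16y = 0, giving y = 263/16 = 16.4375.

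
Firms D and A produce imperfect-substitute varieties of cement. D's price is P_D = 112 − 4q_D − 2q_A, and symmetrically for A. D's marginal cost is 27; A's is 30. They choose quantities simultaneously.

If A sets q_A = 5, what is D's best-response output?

Firm D's profit: π = q_D(112 − 4q_D − 2q_A) − 27q_D.
∂π/∂q_D = 85 − 8q_D − 2q_A = 0 ⇒ q_D = 10.625 − 0.25q_A.
At q_A = 5: q_D = 10.625 − 0.25·5 = 9.375.

9.375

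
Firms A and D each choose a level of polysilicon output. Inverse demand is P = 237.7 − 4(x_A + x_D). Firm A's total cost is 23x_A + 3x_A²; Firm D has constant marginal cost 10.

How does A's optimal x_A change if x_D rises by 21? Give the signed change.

-6

Firm A's profit: π = x_A(237.7 − 4(x_A + x_D)) − 23x_A − 3x_A².
∂π/∂x_A = 214.7 − 14x_A − 4x_D = 0, so x_A = 2147/140 − (2/7)x_D.
The reaction-function slope is −2/7, so a 21-unit rise in x_D moves x_A by −2/7 × 21 = −6. A's best response falls — the actions are strategic substitutes.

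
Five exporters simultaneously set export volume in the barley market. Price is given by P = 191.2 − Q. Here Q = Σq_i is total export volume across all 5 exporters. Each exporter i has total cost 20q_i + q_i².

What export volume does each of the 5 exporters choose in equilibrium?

21.4

A representative exporter's profit is π_i = q_i(191.2 − Q) − 20q_i − q_i², with Q = q_i + Σ_{j≠i} q_j.
First-order condition: 171.2 − 4q_i − Σ_{j≠i} q_j = 0.
In a symmetric equilibrium every exporter chooses the same q, so Σ_{j≠i} q_j = 4q. The condition becomes 171.2 − 8q = 0, giving q = 171.2/8 = 21.4.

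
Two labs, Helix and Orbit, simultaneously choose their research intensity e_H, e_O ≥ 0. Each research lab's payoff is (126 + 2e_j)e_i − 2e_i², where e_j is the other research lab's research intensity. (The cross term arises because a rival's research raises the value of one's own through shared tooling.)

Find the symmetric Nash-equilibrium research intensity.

Helix's payoff is (126 + 2e_O)e_H − 2e_H².
∂π/∂e_H = 126 + 2e_O − 4e_H = 0, so e_H = 31.5 + 0.5e_O.
By symmetry e_O = e_H; substituting into the reaction function, 0.5e_H = 31.5 and e_H = 63.

63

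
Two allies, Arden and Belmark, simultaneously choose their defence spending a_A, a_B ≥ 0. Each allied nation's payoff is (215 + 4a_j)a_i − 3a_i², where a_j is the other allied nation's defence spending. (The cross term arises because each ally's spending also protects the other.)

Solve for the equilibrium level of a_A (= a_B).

Arden's payoff is (215 + 4a_B)a_A − 3a_A².
∂π/∂a_A = 215 + 4a_B − 6a_A = 0, so a_A = 215/6 + (2/3)a_B.
By symmetry a_B = a_A; substituting into the reaction function, (1/3)a_A = 215/6 and a_A = 107.5.

107.5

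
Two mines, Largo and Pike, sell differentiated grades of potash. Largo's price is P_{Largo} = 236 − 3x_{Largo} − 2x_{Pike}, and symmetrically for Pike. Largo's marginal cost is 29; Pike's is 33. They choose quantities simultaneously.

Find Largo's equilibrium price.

107.375

Mine Largo's profit: π = x_{Largo}(236 − 3x_{Largo} − 2x_{Pike}) − 29x_{Largo}.
∂π/∂x_{Largo} = 207 − 6x_{Largo} − 2x_{Pike} = 0 ⇒ x_{Largo} = 34.5 − (1/3)x_{Pike}.
Similarly x_{Pike} = 203/6 − (1/3)x_{Largo}.
Plugging x_{Pike} into Largo's best response: x_{Largo} = 34.5 − (1/3)(203/6 − (1/3)x_{Largo}) ⇒ (8/9)x_{Largo} = 209/9, so x_{Largo} = 26.125.
Then x_{Pike} = 203/6 − (1/3)·26.125 = 25.125.
P_{Largo} = 236 − 3·26.125 − 2·25.125 = 107.375.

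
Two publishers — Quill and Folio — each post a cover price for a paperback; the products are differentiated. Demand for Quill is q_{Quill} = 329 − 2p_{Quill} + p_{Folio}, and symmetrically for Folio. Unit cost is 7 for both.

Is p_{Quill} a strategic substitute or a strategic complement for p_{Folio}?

strategic complements

Quill's profit: π = (p_{Quill} − 7)(329 − 2p_{Quill} + p_{Folio}).
∂π/∂p_{Quill} = 343 − 4p_{Quill} + p_{Folio} = 0 ⇒ p_{Quill} = 85.75 + 0.25p_{Folio}.
The best-response slope dp_{Quill}/dp_{Folio} = 0.25 > 0: the reaction function is upward-sloping, so the choices are strategic complements.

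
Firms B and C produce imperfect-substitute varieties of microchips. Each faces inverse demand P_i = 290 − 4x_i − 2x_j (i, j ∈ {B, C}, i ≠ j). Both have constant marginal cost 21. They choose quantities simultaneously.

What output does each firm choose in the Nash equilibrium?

26.9

Firm B's profit: π = x_B(290 − 4x_B − 2x_C) − 21x_B.
∂π/∂x_B = 269 − 8x_B − 2x_C = 0 ⇒ x_B = 33.625 − 0.25x_C.
Setting x_B = x_C in the reaction function: x_B = 33.625 − 0.25x_B, so x_B = 33.625 / 1.25 = 26.9.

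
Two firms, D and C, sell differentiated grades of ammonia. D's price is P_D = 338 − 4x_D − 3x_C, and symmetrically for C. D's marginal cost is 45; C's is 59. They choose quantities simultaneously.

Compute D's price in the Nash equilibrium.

154.6

Firm D's profit: π = x_D(338 − 4x_D − 3x_C) − 45x_D.
∂π/∂x_D = 293 − 8x_D − 3x_C = 0 ⇒ x_D = 36.625 − 0.375x_C.
Similarly x_C = 34.875 − 0.375x_D.
Solving the two reaction functions simultaneously: (1 − (−0.375)(−0.375))x_D = 36.625 − 0.375·34.875, so (55/64)x_D = 1507/64 and x_D = 27.4.
Then x_C = 34.875 − 0.375·27.4 = 24.6.
P_D = 338 − 4·27.4 − 3·24.6 = 154.6.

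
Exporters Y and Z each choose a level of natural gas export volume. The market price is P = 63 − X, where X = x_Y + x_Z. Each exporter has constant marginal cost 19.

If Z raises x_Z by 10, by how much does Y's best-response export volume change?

-5

Exporter Y's profit: π = x_Y(63 − (x_Y + x_Z)) − 19x_Y.
∂π/∂x_Y = 44 − 2x_Y − x_Z = 0, so x_Y = 22 − 0.5x_Z.
The reaction-function slope is −0.5, so a 10-unit rise in x_Z moves x_Y by −0.5 × 10 = −5. Y's best response falls — the actions are strategic substitutes.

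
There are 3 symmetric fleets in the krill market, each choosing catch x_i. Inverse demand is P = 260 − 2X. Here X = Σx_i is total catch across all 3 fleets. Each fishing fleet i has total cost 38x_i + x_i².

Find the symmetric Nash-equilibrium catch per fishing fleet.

A representative fishing fleet's profit is π_i = x_i(260 − 2X) − 38x_i − x_i², with X = x_i + Σ_{j≠i} x_j.
First-order condition: 222 − 6x_i − 2Σ_{j≠i} x_j = 0.
With identical fishing fleets, set every x_j = x: then 222 − 6x − 4x = 0, i.e. x = 222/10 = 22.2.

22.2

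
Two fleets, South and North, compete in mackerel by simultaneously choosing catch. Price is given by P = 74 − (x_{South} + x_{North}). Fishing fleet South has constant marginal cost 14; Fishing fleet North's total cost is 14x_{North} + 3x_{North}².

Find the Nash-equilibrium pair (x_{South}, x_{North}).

Fishing fleet South's profit: π = x_{South}(74 − (x_{South} + x_{North})) − 14x_{South}.
∂π/∂x_{South} = 60 − 2x_{South} − x_{North} = 0, so x_{South} = 30 − 0.5x_{North}.
For North: ∂π/∂x_{North} = 60 − 8x_{North} − x_{South} = 0 ⇒ x_{North} = 7.5 − 0.125x_{South}.
Solving the two reaction functions simultaneously: (1 − (−0.5)(−0.125))x_{South} = 30 − 0.5·7.5, so 0.9375x_{South} = 26.25 and x_{South} = 28.
Then x_{North} = 7.5 − 0.125·28 = 4.

28, 4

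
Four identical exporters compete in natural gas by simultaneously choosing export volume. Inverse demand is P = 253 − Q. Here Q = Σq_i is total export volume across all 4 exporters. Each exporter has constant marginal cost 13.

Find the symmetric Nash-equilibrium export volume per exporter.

A representative exporter's profit is π_i = q_i(253 − Q) − 13q_i, with Q = q_i + Σ_{j≠i} q_j.
First-order condition: 240 − 2q_i − Σ_{j≠i} q_j = 0.
Imposing symmetry (q_j = q for all j) turns Σ_{j≠i} q_j into 3q, so 240 = 5q and q = 48.

48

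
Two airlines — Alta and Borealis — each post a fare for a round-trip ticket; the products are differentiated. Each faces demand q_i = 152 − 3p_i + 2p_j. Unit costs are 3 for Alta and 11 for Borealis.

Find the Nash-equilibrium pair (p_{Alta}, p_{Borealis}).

41.75, 44.75

Alta's profit: π = (p_{Alta} − 3)(152 − 3p_{Alta} + 2p_{Borealis}).
∂π/∂p_{Alta} = 161 − 6p_{Alta} + 2p_{Borealis} = 0 ⇒ p_{Alta} = 161/6 + (1/3)p_{Borealis}.
Similarly p_{Borealis} = 185/6 + (1/3)p_{Alta}.
Plugging p_{Borealis} into Alta's best response: p_{Alta} = 161/6 + (1/3)(185/6 + (1/3)p_{Alta}) ⇒ (8/9)p_{Alta} = 334/9, so p_{Alta} = 41.75.
Then p_{Borealis} = 185/6 + (1/3)·41.75 = 44.75.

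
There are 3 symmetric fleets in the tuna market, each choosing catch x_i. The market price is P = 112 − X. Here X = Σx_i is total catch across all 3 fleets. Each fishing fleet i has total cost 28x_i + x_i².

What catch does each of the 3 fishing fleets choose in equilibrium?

14

A representative fishing fleet's profit is π_i = x_i(112 − X) − 28x_i − x_i², with X = x_i + Σ_{j≠i} x_j.
First-order condition: 84 − 4x_i − Σ_{j≠i} x_j = 0.
In a symmetric equilibrium every fishing fleet chooses the same x, so Σ_{j≠i} x_j = 2x. The condition becomes 84 − 6x = 0, giving x = 84/6 = 14.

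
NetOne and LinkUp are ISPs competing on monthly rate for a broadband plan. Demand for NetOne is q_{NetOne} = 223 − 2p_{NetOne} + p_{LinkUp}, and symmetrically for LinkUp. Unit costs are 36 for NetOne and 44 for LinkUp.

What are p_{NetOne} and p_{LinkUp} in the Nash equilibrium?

NetOne's profit: π = (p_{NetOne} − 36)(223 − 2p_{NetOne} + p_{LinkUp}).
∂π/∂p_{NetOne} = 295 − 4p_{NetOne} + p_{LinkUp} = 0 ⇒ p_{NetOne} = 73.75 + 0.25p_{LinkUp}.
Similarly p_{LinkUp} = 77.75 + 0.25p_{NetOne}.
Plugging p_{LinkUp} into NetOne's best response: p_{NetOne} = 73.75 + 0.25(77.75 + 0.25p_{NetOne}) ⇒ 0.9375p_{NetOne} = 93.1875, so p_{NetOne} = 99.4.
Then p_{LinkUp} = 77.75 + 0.25·99.4 = 102.6.

99.4, 102.6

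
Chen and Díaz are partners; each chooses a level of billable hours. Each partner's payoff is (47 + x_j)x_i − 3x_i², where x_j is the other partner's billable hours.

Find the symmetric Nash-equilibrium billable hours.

9.4

Chen's payoff is (47 + x_D)x_C − 3x_C².
∂π/∂x_C = 47 + x_D − 6x_C = 0, so x_C = 47/6 + (1/6)x_D.
Setting x_C = x_D in the reaction function: x_C = 47/6 + (1/6)x_C, so x_C = (47/6) / (5/6) = 9.4.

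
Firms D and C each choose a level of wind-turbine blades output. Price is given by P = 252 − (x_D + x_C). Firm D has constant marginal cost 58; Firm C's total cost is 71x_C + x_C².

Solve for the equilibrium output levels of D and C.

Firm D's profit: π = x_D(252 − (x_D + x_C)) − 58x_D.
∂π/∂x_D = 194 − 2x_D − x_C = 0, so x_D = 97 − 0.5x_C.
For C: ∂π/∂x_C = 181 − 4x_C − x_D = 0 ⇒ x_C = 45.25 − 0.25x_D.
Substituting the second reaction function into the first: x_D = 97 − 0.5(45.25 − 0.25x_D), which gives 0.875x_D = 74.375 ⇒ x_D = 85.
Then x_C = 45.25 − 0.25·85 = 24.

85, 24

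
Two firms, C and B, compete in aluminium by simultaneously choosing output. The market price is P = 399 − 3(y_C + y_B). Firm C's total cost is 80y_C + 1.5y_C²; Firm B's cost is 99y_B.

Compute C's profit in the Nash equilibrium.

2284.88

Firm C's profit: π = y_C(399 − 3(y_C + y_B)) − 80y_C − 1.5y_C².
∂π/∂y_C = 319 − 9y_C − 3y_B = 0, so y_C = 319/9 − (1/3)y_B.
For B: ∂π/∂y_B = 300 − 6y_B − 3y_C = 0 ⇒ y_B = 50 − 0.5y_C.
Substituting the second reaction function into the first: y_C = 319/9 − (1/3)(50 − 0.5y_C), which gives (5/6)y_C = 169/9 ⇒ y_C = 338/15.
Then y_B = 50 − 0.5·(338/15) = 581/15.
Price P = 399 − 3·(919/15) = 215.2.
C's profit: (215.2 − 80)·(338/15) − 1.5(338/15)² = 2284.88.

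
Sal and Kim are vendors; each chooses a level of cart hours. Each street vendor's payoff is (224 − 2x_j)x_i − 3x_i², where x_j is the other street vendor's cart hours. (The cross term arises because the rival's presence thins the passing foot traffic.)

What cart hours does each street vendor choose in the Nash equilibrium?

Sal's payoff is (224 − 2x_K)x_S − 3x_S².
∂π/∂x_S = 224 − 2x_K − 6x_S = 0, so x_S = 112/3 − (1/3)x_K.
By symmetry x_K = x_S; substituting into the reaction function, (4/3)x_S = 112/3 and x_S = 28.

28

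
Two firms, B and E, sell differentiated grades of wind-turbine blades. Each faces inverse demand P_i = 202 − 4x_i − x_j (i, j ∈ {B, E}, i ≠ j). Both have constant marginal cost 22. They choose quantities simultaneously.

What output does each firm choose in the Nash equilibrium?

Firm B's profit: π = x_B(202 − 4x_B − x_E) − 22x_B.
∂π/∂x_B = 180 − 8x_B − x_E = 0 ⇒ x_B = 22.5 − 0.125x_E.
The game is symmetric, so in equilibrium x_E = x_B: the reaction function gives 1.125x_B = 22.5, hence x_B = 20.

20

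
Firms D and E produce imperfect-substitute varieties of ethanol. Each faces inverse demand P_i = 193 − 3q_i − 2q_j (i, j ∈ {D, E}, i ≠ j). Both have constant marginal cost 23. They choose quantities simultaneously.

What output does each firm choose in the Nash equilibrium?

Firm D's profit: π = q_D(193 − 3q_D − 2q_E) − 23q_D.
∂π/∂q_D = 170 − 6q_D − 2q_E = 0 ⇒ q_D = 85/3 − (1/3)q_E.
The game is symmetric, so in equilibrium q_E = q_D: the reaction function gives (4/3)q_D = 85/3, hence q_D = 21.25.

21.25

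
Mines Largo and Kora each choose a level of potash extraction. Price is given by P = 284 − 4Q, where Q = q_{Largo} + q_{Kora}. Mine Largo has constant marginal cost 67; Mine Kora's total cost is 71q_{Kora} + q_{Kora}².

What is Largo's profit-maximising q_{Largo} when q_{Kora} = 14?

20.125

Mine Largo's profit: π = q_{Largo}(284 − 4(q_{Largo} + q_{Kora})) − 67q_{Largo}.
∂π/∂q_{Largo} = 217 − 8q_{Largo} − 4q_{Kora} = 0, so q_{Largo} = 27.125 − 0.5q_{Kora}.
At q_{Kora} = 14: q_{Largo} = 27.125 − 0.5·14 = 20.125.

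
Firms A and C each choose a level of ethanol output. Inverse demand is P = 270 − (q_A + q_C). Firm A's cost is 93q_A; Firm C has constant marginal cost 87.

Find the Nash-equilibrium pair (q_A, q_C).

57, 63

Firm A's profit: π = q_A(270 − (q_A + q_C)) − 93q_A.
∂π/∂q_A = 177 − 2q_A − q_C = 0, so q_A = 88.5 − 0.5q_C.
By the same steps for C: q_C = 91.5 − 0.5q_A.
Solving the two reaction functions simultaneously: (1 − (−0.5)(−0.5))q_A = 88.5 − 0.5·91.5, so 0.75q_A = 42.75 and q_A = 57.
Then q_C = 91.5 − 0.5·57 = 63.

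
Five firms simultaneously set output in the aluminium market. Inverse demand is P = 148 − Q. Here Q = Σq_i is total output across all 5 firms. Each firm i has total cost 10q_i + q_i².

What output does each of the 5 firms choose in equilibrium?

A representative firm's profit is π_i = q_i(148 − Q) − 10q_i − q_i², with Q = q_i + Σ_{j≠i} q_j.
First-order condition: 138 − 4q_i − Σ_{j≠i} q_j = 0.
Imposing symmetry (q_j = q for all j) turns Σ_{j≠i} q_j into 4q, so 138 = 8q and q = 17.25.

17.25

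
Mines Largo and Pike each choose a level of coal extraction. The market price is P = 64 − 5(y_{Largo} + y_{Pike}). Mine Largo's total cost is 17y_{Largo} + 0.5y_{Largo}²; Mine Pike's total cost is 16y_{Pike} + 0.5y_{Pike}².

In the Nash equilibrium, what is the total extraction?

Mine Largo's profit: π = y_{Largo}(64 − 5(y_{Largo} + y_{Pike})) − 17y_{Largo} − 0.5y_{Largo}².
∂π/∂y_{Largo} = 47 − 11y_{Largo} − 5y_{Pike} = 0, so y_{Largo} = 47/11 − (5/11)y_{Pike}.
By the same steps for Pike: y_{Pike} = 48/11 − (5/11)y_{Largo}.
Solving the two reaction functions simultaneously: (1 − (−5/11)(−5/11))y_{Largo} = 47/11 − (5/11)·(48/11), so (96/121)y_{Largo} = 277/121 and y_{Largo} = 277/96.
Then y_{Pike} = 48/11 − (5/11)·(277/96) = 293/96.
Total extraction: 277/96 + 293/96 = 5.9375.

5.9375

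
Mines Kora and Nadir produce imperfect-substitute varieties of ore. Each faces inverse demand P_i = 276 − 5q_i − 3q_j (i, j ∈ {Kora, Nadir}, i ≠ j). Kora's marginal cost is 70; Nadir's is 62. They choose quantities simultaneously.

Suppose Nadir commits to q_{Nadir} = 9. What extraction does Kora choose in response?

17.9

Mine Kora's profit: π = q_{Kora}(276 − 5q_{Kora} − 3q_{Nadir}) − 70q_{Kora}.
∂π/∂q_{Kora} = 206 − 10q_{Kora} − 3q_{Nadir} = 0 ⇒ q_{Kora} = 20.6 − 0.3q_{Nadir}.
At q_{Nadir} = 9: q_{Kora} = 20.6 − 0.3·9 = 17.9.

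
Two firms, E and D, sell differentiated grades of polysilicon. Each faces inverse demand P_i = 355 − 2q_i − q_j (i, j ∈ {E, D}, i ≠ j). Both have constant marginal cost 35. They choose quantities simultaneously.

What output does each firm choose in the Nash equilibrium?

64

Firm E's profit: π = q_E(355 − 2q_E − q_D) − 35q_E.
∂π/∂q_E = 320 − 4q_E − q_D = 0 ⇒ q_E = 80 − 0.25q_D.
The game is symmetric, so in equilibrium q_D = q_E: the reaction function gives 1.25q_E = 80, hence q_E = 64.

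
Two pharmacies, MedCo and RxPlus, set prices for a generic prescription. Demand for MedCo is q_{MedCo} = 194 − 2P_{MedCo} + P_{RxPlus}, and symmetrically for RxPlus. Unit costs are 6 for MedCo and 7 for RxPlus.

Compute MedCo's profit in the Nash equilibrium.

MedCo's profit: π = (P_{MedCo} − 6)(194 − 2P_{MedCo} + P_{RxPlus}).
∂π/∂P_{MedCo} = 206 − 4P_{MedCo} + P_{RxPlus} = 0 ⇒ P_{MedCo} = 51.5 + 0.25P_{RxPlus}.
Similarly P_{RxPlus} = 52 + 0.25P_{MedCo}.
Plugging P_{RxPlus} into MedCo's best response: P_{MedCo} = 51.5 + 0.25(52 + 0.25P_{MedCo}) ⇒ 0.9375P_{MedCo} = 64.5, so P_{MedCo} = 68.8.
Then P_{RxPlus} = 52 + 0.25·68.8 = 69.2.
q_{MedCo} = 194 − 2·68.8 + 69.2 = 125.6.
Profit = (68.8 − 6)·125.6 = 7887.68.

7887.68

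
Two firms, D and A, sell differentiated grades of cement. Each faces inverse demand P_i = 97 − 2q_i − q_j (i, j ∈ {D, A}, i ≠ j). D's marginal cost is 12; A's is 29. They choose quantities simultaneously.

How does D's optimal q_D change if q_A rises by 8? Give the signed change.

Firm D's profit: π = q_D(97 − 2q_D − q_A) − 12q_D.
∂π/∂q_D = 85 − 4q_D − q_A = 0 ⇒ q_D = 21.25 − 0.25q_A.
The reaction-function slope is −0.25, so an 8-unit rise in q_A moves q_D by −0.25 × 8 = −2. D's best response falls — the actions are strategic substitutes.

-2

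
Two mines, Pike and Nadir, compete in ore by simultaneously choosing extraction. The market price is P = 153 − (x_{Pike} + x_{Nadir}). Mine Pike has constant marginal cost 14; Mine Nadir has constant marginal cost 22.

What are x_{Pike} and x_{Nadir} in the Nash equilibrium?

Mine Pike's profit: π = x_{Pike}(153 − (x_{Pike} + x_{Nadir})) − 14x_{Pike}.
∂π/∂x_{Pike} = 139 − 2x_{Pike} − x_{Nadir} = 0, so x_{Pike} = 69.5 − 0.5x_{Nadir}.
By the same steps for Nadir: x_{Nadir} = 65.5 − 0.5x_{Pike}.
Substituting the second reaction function into the first: x_{Pike} = 69.5 − 0.5(65.5 − 0.5x_{Pike}), which gives 0.75x_{Pike} = 36.75 ⇒ x_{Pike} = 49.
Then x_{Nadir} = 65.5 − 0.5·49 = 41.

49, 41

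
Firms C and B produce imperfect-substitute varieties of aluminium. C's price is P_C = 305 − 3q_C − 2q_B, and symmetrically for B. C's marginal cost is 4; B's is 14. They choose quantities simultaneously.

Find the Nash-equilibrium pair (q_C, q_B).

Firm C's profit: π = q_C(305 − 3q_C − 2q_B) − 4q_C.
∂π/∂q_C = 301 − 6q_C − 2q_B = 0 ⇒ q_C = 301/6 − (1/3)q_B.
Similarly q_B = 48.5 − (1/3)q_C.
Substituting the second reaction function into the first: q_C = 301/6 − (1/3)(48.5 − (1/3)q_C), which gives (8/9)q_C = 34 ⇒ q_C = 38.25.
Then q_B = 48.5 − (1/3)·38.25 = 35.75.

38.25, 35.75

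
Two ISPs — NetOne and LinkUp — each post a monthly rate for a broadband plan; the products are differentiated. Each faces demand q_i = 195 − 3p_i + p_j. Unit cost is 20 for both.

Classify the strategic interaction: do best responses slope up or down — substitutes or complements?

NetOne's profit: π = (p_{NetOne} − 20)(195 − 3p_{NetOne} + p_{LinkUp}).
∂π/∂p_{NetOne} = 255 − 6p_{NetOne} + p_{LinkUp} = 0 ⇒ p_{NetOne} = 42.5 + (1/6)p_{LinkUp}.
The best-response slope dp_{NetOne}/dp_{LinkUp} = 1/6 > 0: the reaction function is upward-sloping, so the choices are strategic complements.

strategic complements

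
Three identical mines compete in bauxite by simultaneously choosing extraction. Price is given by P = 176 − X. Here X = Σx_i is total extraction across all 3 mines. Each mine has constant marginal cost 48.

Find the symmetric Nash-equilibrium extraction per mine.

A representative mine's profit is π_i = x_i(176 − X) − 48x_i, with X = x_i + Σ_{j≠i} x_j.
First-order condition: 128 − 2x_i − Σ_{j≠i} x_j = 0.
Imposing symmetry (x_j = x for all j) turns Σ_{j≠i} x_j into 2x, so 128 = 4x and x = 32.

32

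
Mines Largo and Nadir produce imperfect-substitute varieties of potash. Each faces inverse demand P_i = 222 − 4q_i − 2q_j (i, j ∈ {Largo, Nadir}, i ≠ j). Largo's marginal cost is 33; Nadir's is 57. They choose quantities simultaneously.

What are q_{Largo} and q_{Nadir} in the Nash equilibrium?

Mine Largo's profit: π = q_{Largo}(222 − 4q_{Largo} − 2q_{Nadir}) − 33q_{Largo}.
∂π/∂q_{Largo} = 189 − 8q_{Largo} − 2q_{Nadir} = 0 ⇒ q_{Largo} = 23.625 − 0.25q_{Nadir}.
Similarly q_{Nadir} = 20.625 − 0.25q_{Largo}.
Plugging q_{Nadir} into Largo's best response: q_{Largo} = 23.625 − 0.25(20.625 − 0.25q_{Largo}) ⇒ 0.9375q_{Largo} = 591/32, so q_{Largo} = 19.7.
Then q_{Nadir} = 20.625 − 0.25·19.7 = 15.7.

19.7, 15.7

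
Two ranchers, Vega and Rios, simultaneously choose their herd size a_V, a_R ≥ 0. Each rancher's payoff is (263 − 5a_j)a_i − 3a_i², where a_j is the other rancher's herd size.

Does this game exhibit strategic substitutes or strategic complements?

Vega's payoff is (263 − 5a_R)a_V − 3a_V².
∂π/∂a_V = 263 − 5a_R − 6a_V = 0, so a_V = 263/6 − (5/6)a_R.
The best-response slope da_V/da_R = −5/6 < 0: the reaction function is downward-sloping, so the choices are strategic substitutes.

strategic substitutes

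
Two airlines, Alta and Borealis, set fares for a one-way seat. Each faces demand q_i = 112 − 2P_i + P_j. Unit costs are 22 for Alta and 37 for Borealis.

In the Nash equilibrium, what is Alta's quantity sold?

64

Alta's profit: π = (P_{Alta} − 22)(112 − 2P_{Alta} + P_{Borealis}).
∂π/∂P_{Alta} = 156 − 4P_{Alta} + P_{Borealis} = 0 ⇒ P_{Alta} = 39 + 0.25P_{Borealis}.
Similarly P_{Borealis} = 46.5 + 0.25P_{Alta}.
Plugging P_{Borealis} into Alta's best response: P_{Alta} = 39 + 0.25(46.5 + 0.25P_{Alta}) ⇒ 0.9375P_{Alta} = 50.625, so P_{Alta} = 54.
Then P_{Borealis} = 46.5 + 0.25·54 = 60.
q_{Alta} = 112 − 2·54 + 60 = 64.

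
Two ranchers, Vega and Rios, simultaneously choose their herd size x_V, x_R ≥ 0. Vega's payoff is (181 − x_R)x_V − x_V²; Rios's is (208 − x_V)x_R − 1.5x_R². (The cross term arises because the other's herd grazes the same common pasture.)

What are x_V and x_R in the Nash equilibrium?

67, 47

Expanding Vega's payoff: 181x_V − x_Rx_V − x_V².
∂π/∂x_V = 181 − x_R − 2x_V = 0, so x_V = 90.5 − 0.5x_R.
Likewise for Rios: x_R = 208/3 − (1/3)x_V.
Solving the two reaction functions simultaneously: (1 − (−0.5)(−1/3))x_V = 90.5 − 0.5·(208/3), so (5/6)x_V = 335/6 and x_V = 67.
Then x_R = 208/3 − (1/3)·67 = 47.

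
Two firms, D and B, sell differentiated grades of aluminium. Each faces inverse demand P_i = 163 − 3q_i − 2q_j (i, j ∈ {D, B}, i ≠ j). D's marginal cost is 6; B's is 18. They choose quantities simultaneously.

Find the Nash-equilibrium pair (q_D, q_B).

Firm D's profit: π = q_D(163 − 3q_D − 2q_B) − 6q_D.
∂π/∂q_D = 157 − 6q_D − 2q_B = 0 ⇒ q_D = 157/6 − (1/3)q_B.
Similarly q_B = 145/6 − (1/3)q_D.
Substituting the second reaction function into the first: q_D = 157/6 − (1/3)(145/6 − (1/3)q_D), which gives (8/9)q_D = 163/9 ⇒ q_D = 20.375.
Then q_B = 145/6 − (1/3)·20.375 = 17.375.

20.375, 17.375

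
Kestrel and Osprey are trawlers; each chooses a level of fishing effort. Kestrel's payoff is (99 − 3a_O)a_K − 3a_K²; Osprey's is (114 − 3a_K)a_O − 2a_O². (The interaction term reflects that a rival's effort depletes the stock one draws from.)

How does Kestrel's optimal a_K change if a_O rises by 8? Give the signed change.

-4

Expanding Kestrel's payoff: 99a_K − 3a_Oa_K − 3a_K².
∂π/∂a_K = 99 − 3a_O − 6a_K = 0, so a_K = 16.5 − 0.5a_O.
The reaction-function slope is −0.5, so an 8-unit rise in a_O moves a_K by −0.5 × 8 = −4. Kestrel's best response falls — the actions are strategic substitutes.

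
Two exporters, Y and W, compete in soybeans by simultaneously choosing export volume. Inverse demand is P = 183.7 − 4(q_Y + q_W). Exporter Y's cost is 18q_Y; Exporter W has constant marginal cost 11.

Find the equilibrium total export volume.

Exporter Y's profit: π = q_Y(183.7 − 4(q_Y + q_W)) − 18q_Y.
∂π/∂q_Y = 165.7 − 8q_Y − 4q_W = 0, so q_Y = 20.7125 − 0.5q_W.
By the same steps for W: q_W = 21.5875 − 0.5q_Y.
Solving the two reaction functions simultaneously: (1 − (−0.5)(−0.5))q_Y = 20.7125 − 0.5·21.5875, so 0.75q_Y = 1587/160 and q_Y = 13.225.
Then q_W = 21.5875 − 0.5·13.225 = 14.975.
Total export volume: 13.225 + 14.975 = 28.2.

28.2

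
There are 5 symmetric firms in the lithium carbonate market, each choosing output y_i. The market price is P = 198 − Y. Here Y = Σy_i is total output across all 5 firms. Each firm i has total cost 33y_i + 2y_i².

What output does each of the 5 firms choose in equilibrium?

A representative firm's profit is π_i = y_i(198 − Y) − 33y_i − 2y_i², with Y = y_i + Σ_{j≠i} y_j.
First-order condition: 165 − 6y_i − Σ_{j≠i} y_j = 0.
With identical firms, set every y_j = y: then 165 − 6y − 4y = 0, i.e. y = 165/10 = 16.5.

16.5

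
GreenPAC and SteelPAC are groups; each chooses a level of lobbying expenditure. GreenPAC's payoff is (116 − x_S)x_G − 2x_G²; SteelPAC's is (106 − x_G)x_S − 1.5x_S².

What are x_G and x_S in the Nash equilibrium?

22, 28

Expanding GreenPAC's payoff: 116x_G − x_Sx_G − 2x_G².
∂π/∂x_G = 116 − x_S − 4x_G = 0, so x_G = 29 − 0.25x_S.
Likewise for SteelPAC: x_S = 106/3 − (1/3)x_G.
Solving the two reaction functions simultaneously: (1 − (−0.25)(−1/3))x_G = 29 − 0.25·(106/3), so (11/12)x_G = 121/6 and x_G = 22.
Then x_S = 106/3 − (1/3)·22 = 28.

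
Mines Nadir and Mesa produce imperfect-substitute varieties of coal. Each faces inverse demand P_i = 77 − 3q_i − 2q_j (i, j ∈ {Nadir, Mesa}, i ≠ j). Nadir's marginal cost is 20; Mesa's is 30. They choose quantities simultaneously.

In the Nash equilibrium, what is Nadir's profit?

180.1875

Mine Nadir's profit: π = q_{Nadir}(77 − 3q_{Nadir} − 2q_{Mesa}) − 20q_{Nadir}.
∂π/∂q_{Nadir} = 57 − 6q_{Nadir} − 2q_{Mesa} = 0 ⇒ q_{Nadir} = 9.5 − (1/3)q_{Mesa}.
Similarly q_{Mesa} = 47/6 − (1/3)q_{Nadir}.
Plugging q_{Mesa} into Nadir's best response: q_{Nadir} = 9.5 − (1/3)(47/6 − (1/3)q_{Nadir}) ⇒ (8/9)q_{Nadir} = 62/9, so q_{Nadir} = 7.75.
Then q_{Mesa} = 47/6 − (1/3)·7.75 = 5.25.
P_{Nadir} = 77 − 3·7.75 − 2·5.25 = 43.25.
Profit = (43.25 − 20)·7.75 = 180.1875.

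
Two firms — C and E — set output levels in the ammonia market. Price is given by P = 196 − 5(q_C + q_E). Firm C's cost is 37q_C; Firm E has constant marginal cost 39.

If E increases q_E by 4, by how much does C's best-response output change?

-2

Firm C's profit: π = q_C(196 − 5(q_C + q_E)) − 37q_C.
∂π/∂q_C = 159 − 10q_C − 5q_E = 0, so q_C = 15.9 − 0.5q_E.
The reaction-function slope is −0.5, so a 4-unit rise in q_E moves q_C by −0.5 × 4 = −2. C's best response falls — the actions are strategic substitutes.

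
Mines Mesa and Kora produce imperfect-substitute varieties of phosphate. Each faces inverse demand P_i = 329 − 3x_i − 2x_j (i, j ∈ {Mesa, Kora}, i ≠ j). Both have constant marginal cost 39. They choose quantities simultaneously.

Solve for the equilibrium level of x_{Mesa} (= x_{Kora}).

Mine Mesa's profit: π = x_{Mesa}(329 − 3x_{Mesa} − 2x_{Kora}) − 39x_{Mesa}.
∂π/∂x_{Mesa} = 290 − 6x_{Mesa} − 2x_{Kora} = 0 ⇒ x_{Mesa} = 145/3 − (1/3)x_{Kora}.
Setting x_{Mesa} = x_{Kora} in the reaction function: x_{Mesa} = 145/3 − (1/3)x_{Mesa}, so x_{Mesa} = (145/3) / (4/3) = 36.25.

36.25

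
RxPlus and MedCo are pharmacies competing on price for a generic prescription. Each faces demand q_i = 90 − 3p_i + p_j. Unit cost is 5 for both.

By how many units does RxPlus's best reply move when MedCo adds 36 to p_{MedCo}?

RxPlus's profit: π = (p_{RxPlus} − 5)(90 − 3p_{RxPlus} + p_{MedCo}).
∂π/∂p_{RxPlus} = 105 − 6p_{RxPlus} + p_{MedCo} = 0 ⇒ p_{RxPlus} = 17.5 + (1/6)p_{MedCo}.
The reaction-function slope is 1/6, so a 36-unit rise in p_{MedCo} moves p_{RxPlus} by 1/6 × 36 = 6. RxPlus's best response rises — the actions are strategic complements.

6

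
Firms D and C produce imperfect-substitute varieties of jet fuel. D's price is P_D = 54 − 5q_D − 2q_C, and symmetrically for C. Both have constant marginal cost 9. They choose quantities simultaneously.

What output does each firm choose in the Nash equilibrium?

Firm D's profit: π = q_D(54 − 5q_D − 2q_C) − 9q_D.
∂π/∂q_D = 45 − 10q_D − 2q_C = 0 ⇒ q_D = 4.5 − 0.2q_C.
The game is symmetric, so in equilibrium q_C = q_D: the reaction function gives 1.2q_D = 4.5, hence q_D = 3.75.

3.75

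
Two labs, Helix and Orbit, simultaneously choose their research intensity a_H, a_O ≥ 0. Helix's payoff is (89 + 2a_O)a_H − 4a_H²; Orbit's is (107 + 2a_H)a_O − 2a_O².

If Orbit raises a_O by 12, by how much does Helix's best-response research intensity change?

3

Expanding Helix's payoff: 89a_H + 2a_Oa_H − 4a_H².
∂π/∂a_H = 89 + 2a_O − 8a_H = 0, so a_H = 11.125 + 0.25a_O.
The reaction-function slope is 0.25, so a 12-unit rise in a_O moves a_H by 0.25 × 12 = 3. Helix's best response rises — the actions are strategic complements.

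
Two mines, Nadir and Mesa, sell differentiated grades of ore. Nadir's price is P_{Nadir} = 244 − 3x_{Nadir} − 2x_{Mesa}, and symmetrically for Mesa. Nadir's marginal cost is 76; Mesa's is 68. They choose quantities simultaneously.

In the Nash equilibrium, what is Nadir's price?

137.5

Mine Nadir's profit: π = x_{Nadir}(244 − 3x_{Nadir} − 2x_{Mesa}) − 76x_{Nadir}.
∂π/∂x_{Nadir} = 168 − 6x_{Nadir} − 2x_{Mesa} = 0 ⇒ x_{Nadir} = 28 − (1/3)x_{Mesa}.
Similarly x_{Mesa} = 88/3 − (1/3)x_{Nadir}.
Solving the two reaction functions simultaneously: (1 − (−1/3)(−1/3))x_{Nadir} = 28 − (1/3)·(88/3), so (8/9)x_{Nadir} = 164/9 and x_{Nadir} = 20.5.
Then x_{Mesa} = 88/3 − (1/3)·20.5 = 22.5.
P_{Nadir} = 244 − 3·20.5 − 2·22.5 = 137.5.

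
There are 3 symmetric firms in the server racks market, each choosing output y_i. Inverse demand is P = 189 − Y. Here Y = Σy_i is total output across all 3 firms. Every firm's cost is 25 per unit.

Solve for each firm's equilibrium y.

A representative firm's profit is π_i = y_i(189 − Y) − 25y_i, with Y = y_i + Σ_{j≠i} y_j.
First-order condition: 164 − 2y_i − Σ_{j≠i} y_j = 0.
In a symmetric equilibrium every firm chooses the same y, so Σ_{j≠i} y_j = 2y. The condition becomes 164 − 4y = 0, giving y = 164/4 = 41.

41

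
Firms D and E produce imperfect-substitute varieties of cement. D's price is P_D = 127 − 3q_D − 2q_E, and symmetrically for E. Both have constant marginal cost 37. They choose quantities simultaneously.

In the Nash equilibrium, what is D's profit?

379.6875

Firm D's profit: π = q_D(127 − 3q_D − 2q_E) − 37q_D.
∂π/∂q_D = 90 − 6q_D − 2q_E = 0 ⇒ q_D = 15 − (1/3)q_E.
Setting q_D = q_E in the reaction function: q_D = 15 − (1/3)q_D, so q_D = 15 / (4/3) = 11.25.
P_D = 127 − 3·11.25 − 2·11.25 = 70.75.
Profit = (70.75 − 37)·11.25 = 379.6875.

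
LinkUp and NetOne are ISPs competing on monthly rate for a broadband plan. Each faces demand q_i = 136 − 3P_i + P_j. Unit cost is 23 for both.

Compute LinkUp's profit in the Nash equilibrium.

LinkUp's profit: π = (P_{LinkUp} − 23)(136 − 3P_{LinkUp} + P_{NetOne}).
∂π/∂P_{LinkUp} = 205 − 6P_{LinkUp} + P_{NetOne} = 0 ⇒ P_{LinkUp} = 205/6 + (1/6)P_{NetOne}.
The game is symmetric, so in equilibrium P_{NetOne} = P_{LinkUp}: the reaction function gives (5/6)P_{LinkUp} = 205/6, hence P_{LinkUp} = 41.
q_{LinkUp} = 136 − 3·41 + 41 = 54.
Profit = (41 − 23)·54 = 972.

972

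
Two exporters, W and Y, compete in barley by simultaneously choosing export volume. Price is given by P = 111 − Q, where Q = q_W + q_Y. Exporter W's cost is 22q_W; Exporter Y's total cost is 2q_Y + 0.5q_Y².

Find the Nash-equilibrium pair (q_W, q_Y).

Exporter W's profit: π = q_W(111 − (q_W + q_Y)) − 22q_W.
∂π/∂q_W = 89 − 2q_W − q_Y = 0, so q_W = 44.5 − 0.5q_Y.
For Y: ∂π/∂q_Y = 109 − 3q_Y − q_W = 0 ⇒ q_Y = 109/3 − (1/3)q_W.
Plugging q_Y into W's best response: q_W = 44.5 − 0.5(109/3 − (1/3)q_W) ⇒ (5/6)q_W = 79/3, so q_W = 31.6.
Then q_Y = 109/3 − (1/3)·31.6 = 25.8.

31.6, 25.8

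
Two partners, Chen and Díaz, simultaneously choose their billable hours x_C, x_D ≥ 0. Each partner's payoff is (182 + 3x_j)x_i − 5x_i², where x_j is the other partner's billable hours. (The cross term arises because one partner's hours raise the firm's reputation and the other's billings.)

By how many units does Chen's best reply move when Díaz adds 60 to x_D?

18

Chen's payoff is (182 + 3x_D)x_C − 5x_C².
∂π/∂x_C = 182 + 3x_D − 10x_C = 0, so x_C = 18.2 + 0.3x_D.
The reaction-function slope is 0.3, so a 60-unit rise in x_D moves x_C by 0.3 × 60 = 18. Chen's best response rises — the actions are strategic complements.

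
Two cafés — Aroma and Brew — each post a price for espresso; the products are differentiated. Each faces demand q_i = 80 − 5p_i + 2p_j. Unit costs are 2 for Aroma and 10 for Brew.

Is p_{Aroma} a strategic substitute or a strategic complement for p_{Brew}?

strategic complements

Aroma's profit: π = (p_{Aroma} − 2)(80 − 5p_{Aroma} + 2p_{Brew}).
∂π/∂p_{Aroma} = 90 − 10p_{Aroma} + 2p_{Brew} = 0 ⇒ p_{Aroma} = 9 + 0.2p_{Brew}.
The best-response slope dp_{Aroma}/dp_{Brew} = 0.2 > 0: the reaction function is upward-sloping, so the choices are strategic complements.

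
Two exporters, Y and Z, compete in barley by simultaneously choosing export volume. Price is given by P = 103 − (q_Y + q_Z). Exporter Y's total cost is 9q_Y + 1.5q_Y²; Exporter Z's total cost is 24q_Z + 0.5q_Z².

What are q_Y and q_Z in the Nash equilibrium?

14.5, 21.5

Exporter Y's profit: π = q_Y(103 − (q_Y + q_Z)) − 9q_Y − 1.5q_Y².
∂π/∂q_Y = 94 − 5q_Y − q_Z = 0, so q_Y = 18.8 − 0.2q_Z.
For Z: ∂π/∂q_Z = 79 − 3q_Z − q_Y = 0 ⇒ q_Z = 79/3 − (1/3)q_Y.
Substituting the second reaction function into the first: q_Y = 18.8 − 0.2(79/3 − (1/3)q_Y), which gives (14/15)q_Y = 203/15 ⇒ q_Y = 14.5.
Then q_Z = 79/3 − (1/3)·14.5 = 21.5.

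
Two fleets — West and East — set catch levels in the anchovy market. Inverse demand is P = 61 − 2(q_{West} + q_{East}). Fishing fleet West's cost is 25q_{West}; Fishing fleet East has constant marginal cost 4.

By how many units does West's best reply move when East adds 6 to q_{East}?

-3

Fishing fleet West's profit: π = q_{West}(61 − 2(q_{West} + q_{East})) − 25q_{West}.
∂π/∂q_{West} = 36 − 4q_{West} − 2q_{East} = 0, so q_{West} = 9 − 0.5q_{East}.
The reaction-function slope is −0.5, so a 6-unit rise in q_{East} moves q_{West} by −0.5 × 6 = −3. West's best response falls — the actions are strategic substitutes.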